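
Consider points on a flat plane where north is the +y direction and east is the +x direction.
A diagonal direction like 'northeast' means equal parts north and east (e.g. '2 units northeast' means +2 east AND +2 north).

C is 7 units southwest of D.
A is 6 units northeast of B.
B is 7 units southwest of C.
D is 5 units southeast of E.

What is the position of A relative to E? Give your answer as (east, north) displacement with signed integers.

Place E at the origin (east=0, north=0).
  D is 5 units southeast of E: delta (east=+5, north=-5); D at (east=5, north=-5).
  C is 7 units southwest of D: delta (east=-7, north=-7); C at (east=-2, north=-12).
  B is 7 units southwest of C: delta (east=-7, north=-7); B at (east=-9, north=-19).
  A is 6 units northeast of B: delta (east=+6, north=+6); A at (east=-3, north=-13).
Therefore A relative to E: (east=-3, north=-13).

Answer: A is at (east=-3, north=-13) relative to E.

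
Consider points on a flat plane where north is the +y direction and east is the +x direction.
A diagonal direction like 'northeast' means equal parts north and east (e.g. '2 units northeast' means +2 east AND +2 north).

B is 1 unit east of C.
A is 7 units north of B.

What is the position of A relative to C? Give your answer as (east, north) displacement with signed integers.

Place C at the origin (east=0, north=0).
  B is 1 unit east of C: delta (east=+1, north=+0); B at (east=1, north=0).
  A is 7 units north of B: delta (east=+0, north=+7); A at (east=1, north=7).
Therefore A relative to C: (east=1, north=7).

Answer: A is at (east=1, north=7) relative to C.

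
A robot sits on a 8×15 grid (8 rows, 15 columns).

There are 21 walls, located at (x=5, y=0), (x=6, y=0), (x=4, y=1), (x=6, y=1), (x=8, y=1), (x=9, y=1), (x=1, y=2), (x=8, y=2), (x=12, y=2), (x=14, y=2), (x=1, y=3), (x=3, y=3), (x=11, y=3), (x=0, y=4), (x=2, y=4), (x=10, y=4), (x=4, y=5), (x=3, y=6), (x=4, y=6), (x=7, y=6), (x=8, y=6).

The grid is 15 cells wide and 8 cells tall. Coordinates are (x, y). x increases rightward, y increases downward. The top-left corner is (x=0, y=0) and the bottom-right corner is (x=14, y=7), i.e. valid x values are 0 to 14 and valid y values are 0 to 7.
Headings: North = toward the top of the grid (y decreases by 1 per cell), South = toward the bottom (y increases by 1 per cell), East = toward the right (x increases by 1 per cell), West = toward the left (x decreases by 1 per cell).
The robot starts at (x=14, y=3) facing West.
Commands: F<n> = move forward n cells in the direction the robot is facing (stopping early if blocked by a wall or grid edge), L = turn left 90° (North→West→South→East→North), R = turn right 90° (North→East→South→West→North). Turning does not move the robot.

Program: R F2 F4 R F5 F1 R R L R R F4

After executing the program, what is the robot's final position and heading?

Answer: Final position: (x=14, y=3), facing North

Derivation:
Start: (x=14, y=3), facing West
  R: turn right, now facing North
  F2: move forward 0/2 (blocked), now at (x=14, y=3)
  F4: move forward 0/4 (blocked), now at (x=14, y=3)
  R: turn right, now facing East
  F5: move forward 0/5 (blocked), now at (x=14, y=3)
  F1: move forward 0/1 (blocked), now at (x=14, y=3)
  R: turn right, now facing South
  R: turn right, now facing West
  L: turn left, now facing South
  R: turn right, now facing West
  R: turn right, now facing North
  F4: move forward 0/4 (blocked), now at (x=14, y=3)
Final: (x=14, y=3), facing North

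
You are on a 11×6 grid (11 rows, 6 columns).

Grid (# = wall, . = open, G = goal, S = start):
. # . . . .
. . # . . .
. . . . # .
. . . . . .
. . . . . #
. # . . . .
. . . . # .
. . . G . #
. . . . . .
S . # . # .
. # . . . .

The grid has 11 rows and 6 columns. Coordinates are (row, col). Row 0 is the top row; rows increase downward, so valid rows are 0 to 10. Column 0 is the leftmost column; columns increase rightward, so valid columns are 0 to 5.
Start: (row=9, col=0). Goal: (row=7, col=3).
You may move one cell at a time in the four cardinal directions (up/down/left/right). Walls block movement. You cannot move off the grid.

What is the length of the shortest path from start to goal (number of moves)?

Answer: Shortest path length: 5

Derivation:
BFS from (row=9, col=0) until reaching (row=7, col=3):
  Distance 0: (row=9, col=0)
  Distance 1: (row=8, col=0), (row=9, col=1), (row=10, col=0)
  Distance 2: (row=7, col=0), (row=8, col=1)
  Distance 3: (row=6, col=0), (row=7, col=1), (row=8, col=2)
  Distance 4: (row=5, col=0), (row=6, col=1), (row=7, col=2), (row=8, col=3)
  Distance 5: (row=4, col=0), (row=6, col=2), (row=7, col=3), (row=8, col=4), (row=9, col=3)  <- goal reached here
One shortest path (5 moves): (row=9, col=0) -> (row=9, col=1) -> (row=8, col=1) -> (row=8, col=2) -> (row=8, col=3) -> (row=7, col=3)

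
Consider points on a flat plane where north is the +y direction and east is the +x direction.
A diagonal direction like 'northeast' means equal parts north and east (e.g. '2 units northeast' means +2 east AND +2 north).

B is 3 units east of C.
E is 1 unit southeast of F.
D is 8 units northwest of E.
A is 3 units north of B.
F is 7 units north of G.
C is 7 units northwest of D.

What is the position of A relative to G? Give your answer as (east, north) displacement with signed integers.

Answer: A is at (east=-11, north=24) relative to G.

Derivation:
Place G at the origin (east=0, north=0).
  F is 7 units north of G: delta (east=+0, north=+7); F at (east=0, north=7).
  E is 1 unit southeast of F: delta (east=+1, north=-1); E at (east=1, north=6).
  D is 8 units northwest of E: delta (east=-8, north=+8); D at (east=-7, north=14).
  C is 7 units northwest of D: delta (east=-7, north=+7); C at (east=-14, north=21).
  B is 3 units east of C: delta (east=+3, north=+0); B at (east=-11, north=21).
  A is 3 units north of B: delta (east=+0, north=+3); A at (east=-11, north=24).
Therefore A relative to G: (east=-11, north=24).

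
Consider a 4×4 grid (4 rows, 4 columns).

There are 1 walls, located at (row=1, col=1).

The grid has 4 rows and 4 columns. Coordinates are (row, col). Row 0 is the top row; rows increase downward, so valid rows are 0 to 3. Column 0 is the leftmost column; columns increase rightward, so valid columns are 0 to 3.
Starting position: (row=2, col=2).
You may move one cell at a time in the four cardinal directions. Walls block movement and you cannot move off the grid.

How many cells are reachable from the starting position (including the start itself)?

BFS flood-fill from (row=2, col=2):
  Distance 0: (row=2, col=2)
  Distance 1: (row=1, col=2), (row=2, col=1), (row=2, col=3), (row=3, col=2)
  Distance 2: (row=0, col=2), (row=1, col=3), (row=2, col=0), (row=3, col=1), (row=3, col=3)
  Distance 3: (row=0, col=1), (row=0, col=3), (row=1, col=0), (row=3, col=0)
  Distance 4: (row=0, col=0)
Total reachable: 15 (grid has 15 open cells total)

Answer: Reachable cells: 15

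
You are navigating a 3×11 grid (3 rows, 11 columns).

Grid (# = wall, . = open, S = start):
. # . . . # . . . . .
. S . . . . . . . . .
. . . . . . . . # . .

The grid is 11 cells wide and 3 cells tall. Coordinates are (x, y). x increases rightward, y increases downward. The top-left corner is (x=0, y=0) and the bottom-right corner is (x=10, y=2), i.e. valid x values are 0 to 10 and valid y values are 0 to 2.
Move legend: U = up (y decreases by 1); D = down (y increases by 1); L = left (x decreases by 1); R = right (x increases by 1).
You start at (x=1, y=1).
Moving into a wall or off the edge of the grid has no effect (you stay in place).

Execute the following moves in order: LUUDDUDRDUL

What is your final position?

Answer: Final position: (x=0, y=1)

Derivation:
Start: (x=1, y=1)
  L (left): (x=1, y=1) -> (x=0, y=1)
  U (up): (x=0, y=1) -> (x=0, y=0)
  U (up): blocked, stay at (x=0, y=0)
  D (down): (x=0, y=0) -> (x=0, y=1)
  D (down): (x=0, y=1) -> (x=0, y=2)
  U (up): (x=0, y=2) -> (x=0, y=1)
  D (down): (x=0, y=1) -> (x=0, y=2)
  R (right): (x=0, y=2) -> (x=1, y=2)
  D (down): blocked, stay at (x=1, y=2)
  U (up): (x=1, y=2) -> (x=1, y=1)
  L (left): (x=1, y=1) -> (x=0, y=1)
Final: (x=0, y=1)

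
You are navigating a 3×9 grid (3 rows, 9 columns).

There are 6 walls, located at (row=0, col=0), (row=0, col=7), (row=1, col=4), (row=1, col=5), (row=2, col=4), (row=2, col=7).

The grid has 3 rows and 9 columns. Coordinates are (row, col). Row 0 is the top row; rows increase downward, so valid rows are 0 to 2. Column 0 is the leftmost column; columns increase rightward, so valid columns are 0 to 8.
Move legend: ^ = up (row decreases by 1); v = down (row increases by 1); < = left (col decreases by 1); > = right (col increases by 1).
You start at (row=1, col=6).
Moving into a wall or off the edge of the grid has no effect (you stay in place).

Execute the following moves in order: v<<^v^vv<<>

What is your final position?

Start: (row=1, col=6)
  v (down): (row=1, col=6) -> (row=2, col=6)
  < (left): (row=2, col=6) -> (row=2, col=5)
  < (left): blocked, stay at (row=2, col=5)
  ^ (up): blocked, stay at (row=2, col=5)
  v (down): blocked, stay at (row=2, col=5)
  ^ (up): blocked, stay at (row=2, col=5)
  v (down): blocked, stay at (row=2, col=5)
  v (down): blocked, stay at (row=2, col=5)
  < (left): blocked, stay at (row=2, col=5)
  < (left): blocked, stay at (row=2, col=5)
  > (right): (row=2, col=5) -> (row=2, col=6)
Final: (row=2, col=6)

Answer: Final position: (row=2, col=6)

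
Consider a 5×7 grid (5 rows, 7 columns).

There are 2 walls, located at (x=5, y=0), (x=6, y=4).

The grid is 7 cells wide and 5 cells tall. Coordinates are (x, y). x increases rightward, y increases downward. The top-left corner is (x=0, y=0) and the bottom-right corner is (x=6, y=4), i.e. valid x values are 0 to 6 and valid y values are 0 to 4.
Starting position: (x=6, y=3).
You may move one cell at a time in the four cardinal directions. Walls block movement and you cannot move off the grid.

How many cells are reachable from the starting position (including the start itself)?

Answer: Reachable cells: 33

Derivation:
BFS flood-fill from (x=6, y=3):
  Distance 0: (x=6, y=3)
  Distance 1: (x=6, y=2), (x=5, y=3)
  Distance 2: (x=6, y=1), (x=5, y=2), (x=4, y=3), (x=5, y=4)
  Distance 3: (x=6, y=0), (x=5, y=1), (x=4, y=2), (x=3, y=3), (x=4, y=4)
  Distance 4: (x=4, y=1), (x=3, y=2), (x=2, y=3), (x=3, y=4)
  Distance 5: (x=4, y=0), (x=3, y=1), (x=2, y=2), (x=1, y=3), (x=2, y=4)
  Distance 6: (x=3, y=0), (x=2, y=1), (x=1, y=2), (x=0, y=3), (x=1, y=4)
  Distance 7: (x=2, y=0), (x=1, y=1), (x=0, y=2), (x=0, y=4)
  Distance 8: (x=1, y=0), (x=0, y=1)
  Distance 9: (x=0, y=0)
Total reachable: 33 (grid has 33 open cells total)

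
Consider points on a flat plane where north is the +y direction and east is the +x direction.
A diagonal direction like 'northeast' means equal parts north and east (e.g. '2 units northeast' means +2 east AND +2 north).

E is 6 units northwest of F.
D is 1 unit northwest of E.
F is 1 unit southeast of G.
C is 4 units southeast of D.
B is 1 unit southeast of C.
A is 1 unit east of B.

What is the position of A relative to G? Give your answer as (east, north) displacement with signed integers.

Place G at the origin (east=0, north=0).
  F is 1 unit southeast of G: delta (east=+1, north=-1); F at (east=1, north=-1).
  E is 6 units northwest of F: delta (east=-6, north=+6); E at (east=-5, north=5).
  D is 1 unit northwest of E: delta (east=-1, north=+1); D at (east=-6, north=6).
  C is 4 units southeast of D: delta (east=+4, north=-4); C at (east=-2, north=2).
  B is 1 unit southeast of C: delta (east=+1, north=-1); B at (east=-1, north=1).
  A is 1 unit east of B: delta (east=+1, north=+0); A at (east=0, north=1).
Therefore A relative to G: (east=0, north=1).

Answer: A is at (east=0, north=1) relative to G.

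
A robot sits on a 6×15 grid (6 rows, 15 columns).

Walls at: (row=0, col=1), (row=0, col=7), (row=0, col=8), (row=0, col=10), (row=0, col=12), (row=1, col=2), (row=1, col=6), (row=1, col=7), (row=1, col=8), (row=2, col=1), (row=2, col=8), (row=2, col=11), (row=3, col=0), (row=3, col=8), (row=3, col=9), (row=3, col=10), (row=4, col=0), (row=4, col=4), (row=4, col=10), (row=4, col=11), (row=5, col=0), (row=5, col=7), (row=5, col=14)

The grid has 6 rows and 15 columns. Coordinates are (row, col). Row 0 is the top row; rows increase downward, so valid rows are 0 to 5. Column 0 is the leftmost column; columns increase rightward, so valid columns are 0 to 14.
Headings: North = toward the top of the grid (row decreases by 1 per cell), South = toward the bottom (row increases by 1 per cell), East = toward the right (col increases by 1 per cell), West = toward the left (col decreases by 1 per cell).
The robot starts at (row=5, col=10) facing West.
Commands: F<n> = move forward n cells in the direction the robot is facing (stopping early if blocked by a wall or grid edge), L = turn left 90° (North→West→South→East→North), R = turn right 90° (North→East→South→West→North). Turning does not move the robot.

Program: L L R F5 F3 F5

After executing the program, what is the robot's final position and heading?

Answer: Final position: (row=5, col=10), facing South

Derivation:
Start: (row=5, col=10), facing West
  L: turn left, now facing South
  L: turn left, now facing East
  R: turn right, now facing South
  F5: move forward 0/5 (blocked), now at (row=5, col=10)
  F3: move forward 0/3 (blocked), now at (row=5, col=10)
  F5: move forward 0/5 (blocked), now at (row=5, col=10)
Final: (row=5, col=10), facing South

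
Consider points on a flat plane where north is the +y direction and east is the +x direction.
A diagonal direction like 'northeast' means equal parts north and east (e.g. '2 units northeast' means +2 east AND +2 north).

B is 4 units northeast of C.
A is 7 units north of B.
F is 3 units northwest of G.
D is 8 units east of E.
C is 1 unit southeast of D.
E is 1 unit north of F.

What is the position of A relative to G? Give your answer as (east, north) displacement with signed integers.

Place G at the origin (east=0, north=0).
  F is 3 units northwest of G: delta (east=-3, north=+3); F at (east=-3, north=3).
  E is 1 unit north of F: delta (east=+0, north=+1); E at (east=-3, north=4).
  D is 8 units east of E: delta (east=+8, north=+0); D at (east=5, north=4).
  C is 1 unit southeast of D: delta (east=+1, north=-1); C at (east=6, north=3).
  B is 4 units northeast of C: delta (east=+4, north=+4); B at (east=10, north=7).
  A is 7 units north of B: delta (east=+0, north=+7); A at (east=10, north=14).
Therefore A relative to G: (east=10, north=14).

Answer: A is at (east=10, north=14) relative to G.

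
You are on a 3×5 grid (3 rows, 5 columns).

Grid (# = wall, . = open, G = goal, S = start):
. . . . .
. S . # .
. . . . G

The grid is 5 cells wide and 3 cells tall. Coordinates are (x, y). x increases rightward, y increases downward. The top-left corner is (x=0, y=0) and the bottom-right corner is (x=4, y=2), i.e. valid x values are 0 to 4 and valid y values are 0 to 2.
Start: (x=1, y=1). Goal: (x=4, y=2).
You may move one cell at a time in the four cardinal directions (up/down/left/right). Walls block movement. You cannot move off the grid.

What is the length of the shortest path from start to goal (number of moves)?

BFS from (x=1, y=1) until reaching (x=4, y=2):
  Distance 0: (x=1, y=1)
  Distance 1: (x=1, y=0), (x=0, y=1), (x=2, y=1), (x=1, y=2)
  Distance 2: (x=0, y=0), (x=2, y=0), (x=0, y=2), (x=2, y=2)
  Distance 3: (x=3, y=0), (x=3, y=2)
  Distance 4: (x=4, y=0), (x=4, y=2)  <- goal reached here
One shortest path (4 moves): (x=1, y=1) -> (x=2, y=1) -> (x=2, y=2) -> (x=3, y=2) -> (x=4, y=2)

Answer: Shortest path length: 4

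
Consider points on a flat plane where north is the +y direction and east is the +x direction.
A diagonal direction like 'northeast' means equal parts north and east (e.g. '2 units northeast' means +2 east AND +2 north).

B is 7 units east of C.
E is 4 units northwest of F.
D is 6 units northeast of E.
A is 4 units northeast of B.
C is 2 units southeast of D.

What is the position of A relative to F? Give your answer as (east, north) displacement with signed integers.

Place F at the origin (east=0, north=0).
  E is 4 units northwest of F: delta (east=-4, north=+4); E at (east=-4, north=4).
  D is 6 units northeast of E: delta (east=+6, north=+6); D at (east=2, north=10).
  C is 2 units southeast of D: delta (east=+2, north=-2); C at (east=4, north=8).
  B is 7 units east of C: delta (east=+7, north=+0); B at (east=11, north=8).
  A is 4 units northeast of B: delta (east=+4, north=+4); A at (east=15, north=12).
Therefore A relative to F: (east=15, north=12).

Answer: A is at (east=15, north=12) relative to F.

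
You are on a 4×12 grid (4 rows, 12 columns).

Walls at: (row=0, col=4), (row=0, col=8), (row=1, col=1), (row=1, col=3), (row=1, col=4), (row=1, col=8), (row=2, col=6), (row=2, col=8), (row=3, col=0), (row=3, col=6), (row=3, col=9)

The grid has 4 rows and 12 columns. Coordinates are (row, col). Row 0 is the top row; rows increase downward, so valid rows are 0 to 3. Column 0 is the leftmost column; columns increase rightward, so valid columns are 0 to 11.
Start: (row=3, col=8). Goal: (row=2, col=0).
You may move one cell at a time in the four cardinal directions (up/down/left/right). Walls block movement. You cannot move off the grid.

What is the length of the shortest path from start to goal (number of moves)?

Answer: Shortest path length: 11

Derivation:
BFS from (row=3, col=8) until reaching (row=2, col=0):
  Distance 0: (row=3, col=8)
  Distance 1: (row=3, col=7)
  Distance 2: (row=2, col=7)
  Distance 3: (row=1, col=7)
  Distance 4: (row=0, col=7), (row=1, col=6)
  Distance 5: (row=0, col=6), (row=1, col=5)
  Distance 6: (row=0, col=5), (row=2, col=5)
  Distance 7: (row=2, col=4), (row=3, col=5)
  Distance 8: (row=2, col=3), (row=3, col=4)
  Distance 9: (row=2, col=2), (row=3, col=3)
  Distance 10: (row=1, col=2), (row=2, col=1), (row=3, col=2)
  Distance 11: (row=0, col=2), (row=2, col=0), (row=3, col=1)  <- goal reached here
One shortest path (11 moves): (row=3, col=8) -> (row=3, col=7) -> (row=2, col=7) -> (row=1, col=7) -> (row=1, col=6) -> (row=1, col=5) -> (row=2, col=5) -> (row=2, col=4) -> (row=2, col=3) -> (row=2, col=2) -> (row=2, col=1) -> (row=2, col=0)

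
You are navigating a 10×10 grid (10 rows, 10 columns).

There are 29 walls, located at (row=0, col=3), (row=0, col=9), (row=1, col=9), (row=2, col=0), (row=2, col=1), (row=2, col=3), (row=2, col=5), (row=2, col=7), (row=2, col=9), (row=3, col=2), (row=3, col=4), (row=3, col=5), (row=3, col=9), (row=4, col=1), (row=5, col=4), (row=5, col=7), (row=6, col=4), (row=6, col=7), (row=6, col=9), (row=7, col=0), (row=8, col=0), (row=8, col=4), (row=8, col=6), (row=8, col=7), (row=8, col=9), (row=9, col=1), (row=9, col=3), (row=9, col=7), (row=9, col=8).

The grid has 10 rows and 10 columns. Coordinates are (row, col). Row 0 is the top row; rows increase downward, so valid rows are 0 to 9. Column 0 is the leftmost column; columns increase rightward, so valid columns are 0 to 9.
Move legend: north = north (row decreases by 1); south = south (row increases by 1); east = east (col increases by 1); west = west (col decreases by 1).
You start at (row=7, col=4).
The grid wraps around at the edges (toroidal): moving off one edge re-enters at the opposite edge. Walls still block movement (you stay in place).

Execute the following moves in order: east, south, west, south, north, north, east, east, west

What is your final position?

Start: (row=7, col=4)
  east (east): (row=7, col=4) -> (row=7, col=5)
  south (south): (row=7, col=5) -> (row=8, col=5)
  west (west): blocked, stay at (row=8, col=5)
  south (south): (row=8, col=5) -> (row=9, col=5)
  north (north): (row=9, col=5) -> (row=8, col=5)
  north (north): (row=8, col=5) -> (row=7, col=5)
  east (east): (row=7, col=5) -> (row=7, col=6)
  east (east): (row=7, col=6) -> (row=7, col=7)
  west (west): (row=7, col=7) -> (row=7, col=6)
Final: (row=7, col=6)

Answer: Final position: (row=7, col=6)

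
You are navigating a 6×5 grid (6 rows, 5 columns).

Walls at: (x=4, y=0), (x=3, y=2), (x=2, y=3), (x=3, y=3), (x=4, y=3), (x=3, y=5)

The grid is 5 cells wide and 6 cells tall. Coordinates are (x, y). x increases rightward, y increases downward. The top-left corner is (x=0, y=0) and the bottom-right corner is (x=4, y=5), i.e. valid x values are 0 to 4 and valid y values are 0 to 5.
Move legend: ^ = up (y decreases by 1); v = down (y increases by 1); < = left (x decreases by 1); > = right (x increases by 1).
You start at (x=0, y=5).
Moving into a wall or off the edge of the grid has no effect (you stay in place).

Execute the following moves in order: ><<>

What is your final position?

Start: (x=0, y=5)
  > (right): (x=0, y=5) -> (x=1, y=5)
  < (left): (x=1, y=5) -> (x=0, y=5)
  < (left): blocked, stay at (x=0, y=5)
  > (right): (x=0, y=5) -> (x=1, y=5)
Final: (x=1, y=5)

Answer: Final position: (x=1, y=5)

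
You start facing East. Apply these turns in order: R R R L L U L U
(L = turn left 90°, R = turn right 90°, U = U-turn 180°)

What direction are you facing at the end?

Answer: Final heading: East

Derivation:
Start: East
  R (right (90° clockwise)) -> South
  R (right (90° clockwise)) -> West
  R (right (90° clockwise)) -> North
  L (left (90° counter-clockwise)) -> West
  L (left (90° counter-clockwise)) -> South
  U (U-turn (180°)) -> North
  L (left (90° counter-clockwise)) -> West
  U (U-turn (180°)) -> East
Final: East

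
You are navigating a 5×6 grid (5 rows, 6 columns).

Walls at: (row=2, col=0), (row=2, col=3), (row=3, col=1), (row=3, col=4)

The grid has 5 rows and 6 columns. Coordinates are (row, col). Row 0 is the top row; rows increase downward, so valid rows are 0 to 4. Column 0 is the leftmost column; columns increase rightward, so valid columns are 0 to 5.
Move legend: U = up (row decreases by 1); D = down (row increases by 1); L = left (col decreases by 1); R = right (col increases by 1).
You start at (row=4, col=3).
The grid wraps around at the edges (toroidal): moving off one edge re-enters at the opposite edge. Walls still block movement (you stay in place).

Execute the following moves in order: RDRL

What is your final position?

Start: (row=4, col=3)
  R (right): (row=4, col=3) -> (row=4, col=4)
  D (down): (row=4, col=4) -> (row=0, col=4)
  R (right): (row=0, col=4) -> (row=0, col=5)
  L (left): (row=0, col=5) -> (row=0, col=4)
Final: (row=0, col=4)

Answer: Final position: (row=0, col=4)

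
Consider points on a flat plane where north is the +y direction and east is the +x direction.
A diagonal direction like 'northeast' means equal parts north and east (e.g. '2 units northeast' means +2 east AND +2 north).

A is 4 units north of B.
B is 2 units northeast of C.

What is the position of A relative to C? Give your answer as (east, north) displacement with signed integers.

Place C at the origin (east=0, north=0).
  B is 2 units northeast of C: delta (east=+2, north=+2); B at (east=2, north=2).
  A is 4 units north of B: delta (east=+0, north=+4); A at (east=2, north=6).
Therefore A relative to C: (east=2, north=6).

Answer: A is at (east=2, north=6) relative to C.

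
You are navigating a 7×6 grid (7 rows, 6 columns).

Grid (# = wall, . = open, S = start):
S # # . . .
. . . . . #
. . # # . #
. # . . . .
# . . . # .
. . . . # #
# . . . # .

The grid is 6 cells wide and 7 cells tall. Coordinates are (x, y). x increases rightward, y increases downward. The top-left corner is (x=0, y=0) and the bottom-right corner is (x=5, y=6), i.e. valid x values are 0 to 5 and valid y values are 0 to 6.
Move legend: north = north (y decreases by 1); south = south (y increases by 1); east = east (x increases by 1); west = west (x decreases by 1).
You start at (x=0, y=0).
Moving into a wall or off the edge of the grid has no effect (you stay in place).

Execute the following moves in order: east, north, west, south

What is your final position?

Answer: Final position: (x=0, y=1)

Derivation:
Start: (x=0, y=0)
  east (east): blocked, stay at (x=0, y=0)
  north (north): blocked, stay at (x=0, y=0)
  west (west): blocked, stay at (x=0, y=0)
  south (south): (x=0, y=0) -> (x=0, y=1)
Final: (x=0, y=1)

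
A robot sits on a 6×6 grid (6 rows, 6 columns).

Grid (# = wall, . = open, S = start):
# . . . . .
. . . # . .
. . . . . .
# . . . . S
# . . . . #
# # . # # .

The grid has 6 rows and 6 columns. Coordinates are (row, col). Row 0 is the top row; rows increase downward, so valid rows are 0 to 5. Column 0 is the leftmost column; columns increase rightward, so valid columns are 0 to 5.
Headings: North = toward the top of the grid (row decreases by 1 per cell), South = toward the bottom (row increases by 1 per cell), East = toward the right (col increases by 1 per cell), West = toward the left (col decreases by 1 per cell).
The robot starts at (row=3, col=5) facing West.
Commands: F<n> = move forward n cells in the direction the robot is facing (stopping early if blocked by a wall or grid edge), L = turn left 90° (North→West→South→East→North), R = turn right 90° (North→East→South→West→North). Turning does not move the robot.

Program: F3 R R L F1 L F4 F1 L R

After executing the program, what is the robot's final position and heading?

Answer: Final position: (row=2, col=0), facing West

Derivation:
Start: (row=3, col=5), facing West
  F3: move forward 3, now at (row=3, col=2)
  R: turn right, now facing North
  R: turn right, now facing East
  L: turn left, now facing North
  F1: move forward 1, now at (row=2, col=2)
  L: turn left, now facing West
  F4: move forward 2/4 (blocked), now at (row=2, col=0)
  F1: move forward 0/1 (blocked), now at (row=2, col=0)
  L: turn left, now facing South
  R: turn right, now facing West
Final: (row=2, col=0), facing West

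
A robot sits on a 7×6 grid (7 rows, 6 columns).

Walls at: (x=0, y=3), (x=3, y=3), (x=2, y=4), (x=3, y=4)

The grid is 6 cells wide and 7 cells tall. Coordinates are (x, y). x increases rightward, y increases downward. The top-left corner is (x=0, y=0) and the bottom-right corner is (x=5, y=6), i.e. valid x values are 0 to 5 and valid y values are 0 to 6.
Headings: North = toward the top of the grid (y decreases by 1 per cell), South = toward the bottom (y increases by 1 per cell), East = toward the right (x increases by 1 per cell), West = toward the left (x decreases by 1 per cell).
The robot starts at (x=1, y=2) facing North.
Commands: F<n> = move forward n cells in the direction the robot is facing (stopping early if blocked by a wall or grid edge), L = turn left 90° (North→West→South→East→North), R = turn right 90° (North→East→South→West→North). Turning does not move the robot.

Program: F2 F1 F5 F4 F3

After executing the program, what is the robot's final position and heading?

Answer: Final position: (x=1, y=0), facing North

Derivation:
Start: (x=1, y=2), facing North
  F2: move forward 2, now at (x=1, y=0)
  F1: move forward 0/1 (blocked), now at (x=1, y=0)
  F5: move forward 0/5 (blocked), now at (x=1, y=0)
  F4: move forward 0/4 (blocked), now at (x=1, y=0)
  F3: move forward 0/3 (blocked), now at (x=1, y=0)
Final: (x=1, y=0), facing North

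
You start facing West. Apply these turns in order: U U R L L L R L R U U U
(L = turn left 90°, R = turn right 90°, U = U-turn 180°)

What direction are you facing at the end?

Start: West
  U (U-turn (180°)) -> East
  U (U-turn (180°)) -> West
  R (right (90° clockwise)) -> North
  L (left (90° counter-clockwise)) -> West
  L (left (90° counter-clockwise)) -> South
  L (left (90° counter-clockwise)) -> East
  R (right (90° clockwise)) -> South
  L (left (90° counter-clockwise)) -> East
  R (right (90° clockwise)) -> South
  U (U-turn (180°)) -> North
  U (U-turn (180°)) -> South
  U (U-turn (180°)) -> North
Final: North

Answer: Final heading: North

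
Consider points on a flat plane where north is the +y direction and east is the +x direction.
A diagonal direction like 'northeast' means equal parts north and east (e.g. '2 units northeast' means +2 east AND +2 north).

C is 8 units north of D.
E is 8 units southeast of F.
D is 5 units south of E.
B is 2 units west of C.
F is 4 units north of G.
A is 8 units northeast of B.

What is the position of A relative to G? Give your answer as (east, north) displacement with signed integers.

Place G at the origin (east=0, north=0).
  F is 4 units north of G: delta (east=+0, north=+4); F at (east=0, north=4).
  E is 8 units southeast of F: delta (east=+8, north=-8); E at (east=8, north=-4).
  D is 5 units south of E: delta (east=+0, north=-5); D at (east=8, north=-9).
  C is 8 units north of D: delta (east=+0, north=+8); C at (east=8, north=-1).
  B is 2 units west of C: delta (east=-2, north=+0); B at (east=6, north=-1).
  A is 8 units northeast of B: delta (east=+8, north=+8); A at (east=14, north=7).
Therefore A relative to G: (east=14, north=7).

Answer: A is at (east=14, north=7) relative to G.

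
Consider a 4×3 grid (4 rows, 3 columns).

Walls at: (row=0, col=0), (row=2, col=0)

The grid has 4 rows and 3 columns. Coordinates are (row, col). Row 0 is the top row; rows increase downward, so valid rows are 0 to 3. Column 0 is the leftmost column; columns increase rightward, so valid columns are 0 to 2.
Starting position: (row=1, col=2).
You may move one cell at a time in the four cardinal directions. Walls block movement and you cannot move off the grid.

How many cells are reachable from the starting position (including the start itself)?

Answer: Reachable cells: 10

Derivation:
BFS flood-fill from (row=1, col=2):
  Distance 0: (row=1, col=2)
  Distance 1: (row=0, col=2), (row=1, col=1), (row=2, col=2)
  Distance 2: (row=0, col=1), (row=1, col=0), (row=2, col=1), (row=3, col=2)
  Distance 3: (row=3, col=1)
  Distance 4: (row=3, col=0)
Total reachable: 10 (grid has 10 open cells total)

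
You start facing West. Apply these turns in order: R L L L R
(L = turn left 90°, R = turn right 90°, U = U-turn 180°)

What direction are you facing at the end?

Start: West
  R (right (90° clockwise)) -> North
  L (left (90° counter-clockwise)) -> West
  L (left (90° counter-clockwise)) -> South
  L (left (90° counter-clockwise)) -> East
  R (right (90° clockwise)) -> South
Final: South

Answer: Final heading: South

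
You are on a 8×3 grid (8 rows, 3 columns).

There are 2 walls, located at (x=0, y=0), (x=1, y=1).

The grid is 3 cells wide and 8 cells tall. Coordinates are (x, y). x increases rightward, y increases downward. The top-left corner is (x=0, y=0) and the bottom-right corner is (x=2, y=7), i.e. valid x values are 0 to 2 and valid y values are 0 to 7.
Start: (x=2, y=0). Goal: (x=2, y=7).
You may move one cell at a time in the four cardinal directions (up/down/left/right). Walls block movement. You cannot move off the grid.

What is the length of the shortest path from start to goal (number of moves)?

Answer: Shortest path length: 7

Derivation:
BFS from (x=2, y=0) until reaching (x=2, y=7):
  Distance 0: (x=2, y=0)
  Distance 1: (x=1, y=0), (x=2, y=1)
  Distance 2: (x=2, y=2)
  Distance 3: (x=1, y=2), (x=2, y=3)
  Distance 4: (x=0, y=2), (x=1, y=3), (x=2, y=4)
  Distance 5: (x=0, y=1), (x=0, y=3), (x=1, y=4), (x=2, y=5)
  Distance 6: (x=0, y=4), (x=1, y=5), (x=2, y=6)
  Distance 7: (x=0, y=5), (x=1, y=6), (x=2, y=7)  <- goal reached here
One shortest path (7 moves): (x=2, y=0) -> (x=2, y=1) -> (x=2, y=2) -> (x=2, y=3) -> (x=2, y=4) -> (x=2, y=5) -> (x=2, y=6) -> (x=2, y=7)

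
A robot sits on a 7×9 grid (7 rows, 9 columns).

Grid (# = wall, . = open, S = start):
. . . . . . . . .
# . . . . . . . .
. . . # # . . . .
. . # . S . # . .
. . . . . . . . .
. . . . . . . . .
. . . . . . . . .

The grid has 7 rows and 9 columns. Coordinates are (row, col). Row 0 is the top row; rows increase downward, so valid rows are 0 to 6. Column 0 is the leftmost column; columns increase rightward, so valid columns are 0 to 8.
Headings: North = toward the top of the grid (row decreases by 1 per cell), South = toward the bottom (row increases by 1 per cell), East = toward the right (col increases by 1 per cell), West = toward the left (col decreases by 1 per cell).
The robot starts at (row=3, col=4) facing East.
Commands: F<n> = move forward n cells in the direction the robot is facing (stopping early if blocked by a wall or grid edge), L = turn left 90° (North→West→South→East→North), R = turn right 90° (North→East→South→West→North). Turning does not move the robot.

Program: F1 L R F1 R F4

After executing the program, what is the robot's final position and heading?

Start: (row=3, col=4), facing East
  F1: move forward 1, now at (row=3, col=5)
  L: turn left, now facing North
  R: turn right, now facing East
  F1: move forward 0/1 (blocked), now at (row=3, col=5)
  R: turn right, now facing South
  F4: move forward 3/4 (blocked), now at (row=6, col=5)
Final: (row=6, col=5), facing South

Answer: Final position: (row=6, col=5), facing South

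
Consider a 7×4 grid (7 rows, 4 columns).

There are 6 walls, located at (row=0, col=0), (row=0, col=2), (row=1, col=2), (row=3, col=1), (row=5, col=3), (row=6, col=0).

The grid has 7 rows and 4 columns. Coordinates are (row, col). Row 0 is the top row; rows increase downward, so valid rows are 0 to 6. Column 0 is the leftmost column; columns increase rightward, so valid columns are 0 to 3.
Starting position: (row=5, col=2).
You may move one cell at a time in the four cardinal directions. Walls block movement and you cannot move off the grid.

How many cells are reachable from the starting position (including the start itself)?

Answer: Reachable cells: 22

Derivation:
BFS flood-fill from (row=5, col=2):
  Distance 0: (row=5, col=2)
  Distance 1: (row=4, col=2), (row=5, col=1), (row=6, col=2)
  Distance 2: (row=3, col=2), (row=4, col=1), (row=4, col=3), (row=5, col=0), (row=6, col=1), (row=6, col=3)
  Distance 3: (row=2, col=2), (row=3, col=3), (row=4, col=0)
  Distance 4: (row=2, col=1), (row=2, col=3), (row=3, col=0)
  Distance 5: (row=1, col=1), (row=1, col=3), (row=2, col=0)
  Distance 6: (row=0, col=1), (row=0, col=3), (row=1, col=0)
Total reachable: 22 (grid has 22 open cells total)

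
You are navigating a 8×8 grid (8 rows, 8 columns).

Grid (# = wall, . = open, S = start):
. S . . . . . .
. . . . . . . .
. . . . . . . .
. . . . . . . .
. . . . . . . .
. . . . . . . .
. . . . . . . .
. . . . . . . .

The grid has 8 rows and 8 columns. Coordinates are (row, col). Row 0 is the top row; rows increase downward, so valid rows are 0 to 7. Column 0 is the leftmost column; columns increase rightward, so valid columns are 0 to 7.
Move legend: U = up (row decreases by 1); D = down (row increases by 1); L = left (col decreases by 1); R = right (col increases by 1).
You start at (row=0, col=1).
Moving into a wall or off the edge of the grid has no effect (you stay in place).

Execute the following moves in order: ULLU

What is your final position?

Start: (row=0, col=1)
  U (up): blocked, stay at (row=0, col=1)
  L (left): (row=0, col=1) -> (row=0, col=0)
  L (left): blocked, stay at (row=0, col=0)
  U (up): blocked, stay at (row=0, col=0)
Final: (row=0, col=0)

Answer: Final position: (row=0, col=0)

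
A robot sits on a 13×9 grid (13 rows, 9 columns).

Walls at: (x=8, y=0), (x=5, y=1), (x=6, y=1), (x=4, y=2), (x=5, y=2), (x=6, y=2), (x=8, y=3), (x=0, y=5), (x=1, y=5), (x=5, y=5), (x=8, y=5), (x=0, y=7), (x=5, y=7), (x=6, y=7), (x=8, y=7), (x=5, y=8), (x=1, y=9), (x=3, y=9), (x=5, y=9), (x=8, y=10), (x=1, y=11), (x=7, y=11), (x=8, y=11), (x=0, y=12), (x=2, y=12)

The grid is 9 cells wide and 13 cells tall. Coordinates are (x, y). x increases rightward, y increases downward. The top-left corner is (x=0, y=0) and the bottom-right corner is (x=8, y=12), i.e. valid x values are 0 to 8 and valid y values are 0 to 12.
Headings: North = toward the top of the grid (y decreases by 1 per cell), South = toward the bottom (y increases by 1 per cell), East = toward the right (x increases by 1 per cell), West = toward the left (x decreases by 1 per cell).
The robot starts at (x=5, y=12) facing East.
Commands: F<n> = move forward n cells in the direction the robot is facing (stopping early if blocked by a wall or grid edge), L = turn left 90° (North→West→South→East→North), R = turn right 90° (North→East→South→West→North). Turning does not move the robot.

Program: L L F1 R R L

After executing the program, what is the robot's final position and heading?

Start: (x=5, y=12), facing East
  L: turn left, now facing North
  L: turn left, now facing West
  F1: move forward 1, now at (x=4, y=12)
  R: turn right, now facing North
  R: turn right, now facing East
  L: turn left, now facing North
Final: (x=4, y=12), facing North

Answer: Final position: (x=4, y=12), facing North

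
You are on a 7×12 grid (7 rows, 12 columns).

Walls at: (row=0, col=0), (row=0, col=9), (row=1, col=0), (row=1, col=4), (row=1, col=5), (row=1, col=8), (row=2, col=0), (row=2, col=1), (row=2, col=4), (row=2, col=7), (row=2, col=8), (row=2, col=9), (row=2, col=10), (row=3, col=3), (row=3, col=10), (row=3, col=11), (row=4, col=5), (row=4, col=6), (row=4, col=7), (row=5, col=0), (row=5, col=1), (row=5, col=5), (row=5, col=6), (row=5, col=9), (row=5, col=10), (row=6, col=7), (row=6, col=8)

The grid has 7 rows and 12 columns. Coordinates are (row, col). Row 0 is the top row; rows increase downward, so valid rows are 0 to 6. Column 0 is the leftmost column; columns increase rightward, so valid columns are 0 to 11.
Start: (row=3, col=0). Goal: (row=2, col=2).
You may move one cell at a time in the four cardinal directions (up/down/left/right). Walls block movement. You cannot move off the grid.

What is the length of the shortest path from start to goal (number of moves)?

BFS from (row=3, col=0) until reaching (row=2, col=2):
  Distance 0: (row=3, col=0)
  Distance 1: (row=3, col=1), (row=4, col=0)
  Distance 2: (row=3, col=2), (row=4, col=1)
  Distance 3: (row=2, col=2), (row=4, col=2)  <- goal reached here
One shortest path (3 moves): (row=3, col=0) -> (row=3, col=1) -> (row=3, col=2) -> (row=2, col=2)

Answer: Shortest path length: 3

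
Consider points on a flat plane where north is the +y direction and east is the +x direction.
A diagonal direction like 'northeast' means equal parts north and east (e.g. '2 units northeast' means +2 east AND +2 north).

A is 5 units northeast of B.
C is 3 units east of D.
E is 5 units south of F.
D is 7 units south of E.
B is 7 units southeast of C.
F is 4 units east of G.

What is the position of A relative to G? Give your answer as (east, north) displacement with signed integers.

Answer: A is at (east=19, north=-14) relative to G.

Derivation:
Place G at the origin (east=0, north=0).
  F is 4 units east of G: delta (east=+4, north=+0); F at (east=4, north=0).
  E is 5 units south of F: delta (east=+0, north=-5); E at (east=4, north=-5).
  D is 7 units south of E: delta (east=+0, north=-7); D at (east=4, north=-12).
  C is 3 units east of D: delta (east=+3, north=+0); C at (east=7, north=-12).
  B is 7 units southeast of C: delta (east=+7, north=-7); B at (east=14, north=-19).
  A is 5 units northeast of B: delta (east=+5, north=+5); A at (east=19, north=-14).
Therefore A relative to G: (east=19, north=-14).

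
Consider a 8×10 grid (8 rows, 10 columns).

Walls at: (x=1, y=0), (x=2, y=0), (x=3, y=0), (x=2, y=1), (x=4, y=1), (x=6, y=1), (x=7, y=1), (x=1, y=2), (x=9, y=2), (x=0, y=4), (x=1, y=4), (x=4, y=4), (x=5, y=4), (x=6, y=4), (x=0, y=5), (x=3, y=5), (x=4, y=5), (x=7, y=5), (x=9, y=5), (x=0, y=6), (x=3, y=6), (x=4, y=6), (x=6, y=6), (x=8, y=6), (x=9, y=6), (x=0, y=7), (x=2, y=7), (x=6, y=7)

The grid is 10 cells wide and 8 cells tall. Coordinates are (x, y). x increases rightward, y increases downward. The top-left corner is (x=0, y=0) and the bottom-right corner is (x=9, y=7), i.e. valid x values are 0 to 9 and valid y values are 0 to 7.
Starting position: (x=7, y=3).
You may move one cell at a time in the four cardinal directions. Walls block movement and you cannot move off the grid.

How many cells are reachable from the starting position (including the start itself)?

BFS flood-fill from (x=7, y=3):
  Distance 0: (x=7, y=3)
  Distance 1: (x=7, y=2), (x=6, y=3), (x=8, y=3), (x=7, y=4)
  Distance 2: (x=6, y=2), (x=8, y=2), (x=5, y=3), (x=9, y=3), (x=8, y=4)
  Distance 3: (x=8, y=1), (x=5, y=2), (x=4, y=3), (x=9, y=4), (x=8, y=5)
  Distance 4: (x=8, y=0), (x=5, y=1), (x=9, y=1), (x=4, y=2), (x=3, y=3)
  Distance 5: (x=5, y=0), (x=7, y=0), (x=9, y=0), (x=3, y=2), (x=2, y=3), (x=3, y=4)
  Distance 6: (x=4, y=0), (x=6, y=0), (x=3, y=1), (x=2, y=2), (x=1, y=3), (x=2, y=4)
  Distance 7: (x=0, y=3), (x=2, y=5)
  Distance 8: (x=0, y=2), (x=1, y=5), (x=2, y=6)
  Distance 9: (x=0, y=1), (x=1, y=6)
  Distance 10: (x=0, y=0), (x=1, y=1), (x=1, y=7)
Total reachable: 42 (grid has 52 open cells total)

Answer: Reachable cells: 42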